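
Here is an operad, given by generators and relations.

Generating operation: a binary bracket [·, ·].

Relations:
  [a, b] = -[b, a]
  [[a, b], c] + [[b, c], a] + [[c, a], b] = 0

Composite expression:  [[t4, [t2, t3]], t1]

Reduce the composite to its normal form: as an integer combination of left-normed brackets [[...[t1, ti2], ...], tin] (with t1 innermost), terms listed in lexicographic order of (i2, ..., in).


[[[t1, t2], t3], t4] - [[[t1, t3], t2], t4] - [[[t1, t4], t2], t3] + [[[t1, t4], t3], t2]

Left-normed coefficients sit on the t1-initial expansion words.
Composite bracket: [[t4, [t2, t3]], t1]
Under [a, b] = ab - ba we get 8 signed associative words (2^3 = 8).
Keep just the words that open with t1:
  t1t2t3t4 appears with sign +1, giving the term +[[[t1, t2], t3], t4]
  t1t3t2t4 appears with sign -1, giving the term -[[[t1, t3], t2], t4]
  t1t4t2t3 appears with sign -1, giving the term -[[[t1, t4], t2], t3]
  t1t4t3t2 appears with sign +1, giving the term +[[[t1, t4], t3], t2]


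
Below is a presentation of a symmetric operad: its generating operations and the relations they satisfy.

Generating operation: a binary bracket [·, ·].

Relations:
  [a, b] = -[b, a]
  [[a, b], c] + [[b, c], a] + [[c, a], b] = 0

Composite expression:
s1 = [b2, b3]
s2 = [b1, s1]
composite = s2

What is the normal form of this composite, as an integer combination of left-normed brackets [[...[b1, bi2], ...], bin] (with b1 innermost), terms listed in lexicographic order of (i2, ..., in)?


[[b1, b2], b3] - [[b1, b3], b2]

A multilinear Lie element is pinned by b1-initial words (b1 innermost).
Composite bracket: [b1, [b2, b3]]
The bracket unfolds into 4 signed words via [a, b] = ab - ba (2^2 = 4).
The b1-initial words carry the normal form:
  word b1b2b3 has sign +1, contributing +[[b1, b2], b3]
  word b1b3b2 has sign -1, contributing -[[b1, b3], b2]


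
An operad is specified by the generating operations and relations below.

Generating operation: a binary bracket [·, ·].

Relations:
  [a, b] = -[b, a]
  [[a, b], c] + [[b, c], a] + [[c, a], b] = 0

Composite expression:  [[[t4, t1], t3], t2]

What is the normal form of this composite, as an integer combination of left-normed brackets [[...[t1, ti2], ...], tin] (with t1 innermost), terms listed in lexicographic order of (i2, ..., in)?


Antisymmetry and Jacobi reduce to t1-anchored left-normed brackets.
Composite bracket: [[[t4, t1], t3], t2]
Under [a, b] = ab - ba we get 8 signed associative words (2^3 = 8).
Words beginning with t1 determine it all:
  t1t4t3t2 (sign -1) contributes -[[[t1, t4], t3], t2]

-[[[t1, t4], t3], t2]


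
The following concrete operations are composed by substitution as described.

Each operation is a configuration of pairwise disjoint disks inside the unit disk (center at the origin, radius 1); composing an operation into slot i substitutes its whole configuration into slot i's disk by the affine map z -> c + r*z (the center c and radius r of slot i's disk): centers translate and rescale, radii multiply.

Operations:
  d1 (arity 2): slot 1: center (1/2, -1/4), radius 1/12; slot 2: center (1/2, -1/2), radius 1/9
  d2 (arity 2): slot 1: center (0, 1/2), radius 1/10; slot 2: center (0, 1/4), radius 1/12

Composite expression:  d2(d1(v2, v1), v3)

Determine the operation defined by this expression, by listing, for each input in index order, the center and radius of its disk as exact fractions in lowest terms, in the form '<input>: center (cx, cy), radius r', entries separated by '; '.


Affine substitution under d2: radii multiply and v-centers shift.
v2: after 2 affine steps, its disk has center (1/20, 19/40), radius 1/120
v1: after 2 affine steps, its disk has center (1/20, 9/20), radius 1/90
v3: after 1 affine step, its disk has center (0, 1/4), radius 1/12

v1: center (1/20, 9/20), radius 1/90; v2: center (1/20, 19/40), radius 1/120; v3: center (0, 1/4), radius 1/12


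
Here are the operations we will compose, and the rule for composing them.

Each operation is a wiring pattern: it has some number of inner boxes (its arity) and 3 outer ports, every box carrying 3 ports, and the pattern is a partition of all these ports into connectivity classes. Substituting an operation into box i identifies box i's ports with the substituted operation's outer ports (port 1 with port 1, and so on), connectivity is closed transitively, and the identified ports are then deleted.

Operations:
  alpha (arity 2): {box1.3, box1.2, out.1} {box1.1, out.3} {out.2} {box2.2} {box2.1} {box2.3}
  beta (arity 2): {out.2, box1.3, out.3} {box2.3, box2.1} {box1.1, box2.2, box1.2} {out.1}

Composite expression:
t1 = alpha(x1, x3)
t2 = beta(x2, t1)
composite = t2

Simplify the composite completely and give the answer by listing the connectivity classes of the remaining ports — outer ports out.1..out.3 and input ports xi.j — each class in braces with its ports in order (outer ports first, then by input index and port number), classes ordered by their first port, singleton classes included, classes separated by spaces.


{out.1} {out.2, out.3, x2.3} {x1.1, x1.2, x1.3} {x2.1, x2.2} {x3.1} {x3.2} {x3.3}


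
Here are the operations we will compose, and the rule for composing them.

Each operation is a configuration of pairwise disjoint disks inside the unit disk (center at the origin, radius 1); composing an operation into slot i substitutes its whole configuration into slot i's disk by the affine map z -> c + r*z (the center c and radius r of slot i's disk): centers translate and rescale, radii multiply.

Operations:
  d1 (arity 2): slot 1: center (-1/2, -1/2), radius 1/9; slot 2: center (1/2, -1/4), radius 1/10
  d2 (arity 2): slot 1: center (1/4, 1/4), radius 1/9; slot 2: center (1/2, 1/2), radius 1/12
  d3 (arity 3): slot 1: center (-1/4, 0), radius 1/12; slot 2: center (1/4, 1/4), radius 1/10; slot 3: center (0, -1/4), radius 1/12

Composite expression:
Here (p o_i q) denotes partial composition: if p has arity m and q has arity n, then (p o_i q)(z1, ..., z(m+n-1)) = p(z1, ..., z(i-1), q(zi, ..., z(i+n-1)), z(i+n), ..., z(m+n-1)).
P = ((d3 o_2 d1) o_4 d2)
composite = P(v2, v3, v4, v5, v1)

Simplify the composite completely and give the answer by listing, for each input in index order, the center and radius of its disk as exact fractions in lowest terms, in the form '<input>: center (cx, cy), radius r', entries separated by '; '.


v1: center (1/24, -5/24), radius 1/144; v2: center (-1/4, 0), radius 1/12; v3: center (1/5, 1/5), radius 1/90; v4: center (3/10, 9/40), radius 1/100; v5: center (1/48, -11/48), radius 1/108

Below d3, radii multiply path by path; the v-disk centers shift.
tracing v2 down its 1-map path: center (-1/4, 0), radius 1/12
tracing v3 down its 2-map path: center (1/5, 1/5), radius 1/90
tracing v4 down its 2-map path: center (3/10, 9/40), radius 1/100
tracing v5 down its 2-map path: center (1/48, -11/48), radius 1/108
tracing v1 down its 2-map path: center (1/24, -5/24), radius 1/144


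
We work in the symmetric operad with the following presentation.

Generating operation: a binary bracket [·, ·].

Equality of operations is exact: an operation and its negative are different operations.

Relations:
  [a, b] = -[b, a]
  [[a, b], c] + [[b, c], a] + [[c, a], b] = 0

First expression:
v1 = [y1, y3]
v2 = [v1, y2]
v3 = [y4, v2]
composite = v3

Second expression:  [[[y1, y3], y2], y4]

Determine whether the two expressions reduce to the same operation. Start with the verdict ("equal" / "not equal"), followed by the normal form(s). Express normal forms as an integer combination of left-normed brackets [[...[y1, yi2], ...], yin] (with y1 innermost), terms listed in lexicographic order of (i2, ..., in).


not equal; first: -[[[y1, y3], y2], y4]; second: [[[y1, y3], y2], y4]

Normal form of the first expression: -[[[y1, y3], y2], y4]
Normal form of the second expression: [[[y1, y3], y2], y4]
They disagree, so not equal.


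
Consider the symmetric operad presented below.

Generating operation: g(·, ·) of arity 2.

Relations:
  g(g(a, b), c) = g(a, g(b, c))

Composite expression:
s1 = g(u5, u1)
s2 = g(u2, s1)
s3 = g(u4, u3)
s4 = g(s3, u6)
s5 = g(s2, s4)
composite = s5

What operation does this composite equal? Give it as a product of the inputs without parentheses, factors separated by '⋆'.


u2 ⋆ u5 ⋆ u1 ⋆ u4 ⋆ u3 ⋆ u6

Under associativity of g, the answer is the u's in reading order.
g(u5, u1) collapses to u5 ⋆ u1
g(u2, g(u5, u1)) collapses to u2 ⋆ u5 ⋆ u1
g(u4, u3) collapses to u4 ⋆ u3
g(g(u4, u3), u6) collapses to u4 ⋆ u3 ⋆ u6
g(g(u2, g(u5, u1)), g(g(u4, u3), u6)) collapses to u2 ⋆ u5 ⋆ u1 ⋆ u4 ⋆ u3 ⋆ u6


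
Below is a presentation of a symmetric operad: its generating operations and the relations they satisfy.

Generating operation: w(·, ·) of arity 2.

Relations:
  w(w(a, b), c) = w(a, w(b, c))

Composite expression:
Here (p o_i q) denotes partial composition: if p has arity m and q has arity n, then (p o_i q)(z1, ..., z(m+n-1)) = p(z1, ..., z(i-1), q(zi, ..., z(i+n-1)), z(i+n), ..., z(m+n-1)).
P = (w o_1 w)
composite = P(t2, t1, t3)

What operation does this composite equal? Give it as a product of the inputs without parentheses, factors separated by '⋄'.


Associativity of w dissolves the nesting; only the t-input order survives.
w(t2, t1) flattens to t2 ⋄ t1
w(w(t2, t1), t3) flattens to t2 ⋄ t1 ⋄ t3

t2 ⋄ t1 ⋄ t3


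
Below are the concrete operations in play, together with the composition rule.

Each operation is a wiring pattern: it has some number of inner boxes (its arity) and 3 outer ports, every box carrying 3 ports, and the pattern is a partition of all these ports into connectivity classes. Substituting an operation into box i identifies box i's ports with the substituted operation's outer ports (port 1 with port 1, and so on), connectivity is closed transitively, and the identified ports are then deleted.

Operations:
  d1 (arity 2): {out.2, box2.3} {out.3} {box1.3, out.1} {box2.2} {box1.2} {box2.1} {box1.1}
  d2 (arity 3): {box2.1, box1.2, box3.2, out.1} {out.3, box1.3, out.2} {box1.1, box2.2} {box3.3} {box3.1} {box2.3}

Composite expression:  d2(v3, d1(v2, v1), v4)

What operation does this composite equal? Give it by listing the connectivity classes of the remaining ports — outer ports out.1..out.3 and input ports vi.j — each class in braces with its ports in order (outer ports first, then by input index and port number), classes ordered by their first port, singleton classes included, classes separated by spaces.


{out.1, v2.3, v3.2, v4.2} {out.2, out.3, v3.3} {v1.1} {v1.2} {v1.3, v3.1} {v2.1} {v2.2} {v4.1} {v4.3}

Connectivity passes through glued d2-boundaries; trace each wire chain.
after d1, the pattern on (v2, v1) reads {out.1, v2.3} {out.2, v1.3} {out.3} {v1.1} {v1.2} {v2.1} {v2.2} (out.j = its outer ports)
after d2, the pattern on (v3, v2, v1, v4) reads {out.1, v2.3, v3.2, v4.2} {out.2, out.3, v3.3} {v1.1} {v1.2} {v1.3, v3.1} {v2.1} {v2.2} {v4.1} {v4.3} (out.j = its outer ports)


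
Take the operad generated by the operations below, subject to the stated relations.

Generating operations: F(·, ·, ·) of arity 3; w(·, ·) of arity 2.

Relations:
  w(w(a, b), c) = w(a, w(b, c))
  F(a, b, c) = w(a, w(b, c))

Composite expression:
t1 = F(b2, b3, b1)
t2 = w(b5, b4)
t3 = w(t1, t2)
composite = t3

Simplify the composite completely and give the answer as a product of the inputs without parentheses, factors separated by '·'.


The w-tree's shape is irrelevant; the b-reading-order decides.
F(b2, b3, b1) unparenthesizes to b2 · b3 · b1
w(b5, b4) unparenthesizes to b5 · b4
w(F(b2, b3, b1), w(b5, b4)) unparenthesizes to b2 · b3 · b1 · b5 · b4

b2 · b3 · b1 · b5 · b4


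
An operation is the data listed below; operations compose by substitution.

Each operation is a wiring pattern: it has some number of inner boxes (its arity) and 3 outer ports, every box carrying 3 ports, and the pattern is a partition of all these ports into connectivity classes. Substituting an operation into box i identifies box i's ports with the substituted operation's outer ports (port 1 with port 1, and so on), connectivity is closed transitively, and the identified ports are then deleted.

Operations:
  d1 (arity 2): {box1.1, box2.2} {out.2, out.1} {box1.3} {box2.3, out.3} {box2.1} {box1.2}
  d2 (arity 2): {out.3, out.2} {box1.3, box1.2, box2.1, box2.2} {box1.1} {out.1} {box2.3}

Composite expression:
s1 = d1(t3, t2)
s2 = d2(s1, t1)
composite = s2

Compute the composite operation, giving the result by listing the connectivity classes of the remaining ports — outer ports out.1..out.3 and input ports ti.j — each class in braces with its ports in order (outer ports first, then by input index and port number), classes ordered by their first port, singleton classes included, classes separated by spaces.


{out.1} {out.2, out.3} {t1.1, t1.2, t2.3} {t1.3} {t2.1} {t2.2, t3.1} {t3.2} {t3.3}

Connectivity passes through glued d2-boundaries; trace each wire chain.
the subtree at d1 composes to {out.1, out.2} {out.3, t2.3} {t2.1} {t2.2, t3.1} {t3.2} {t3.3} on (t3, t2); out.j = own outer ports
the subtree at d2 composes to {out.1} {out.2, out.3} {t1.1, t1.2, t2.3} {t1.3} {t2.1} {t2.2, t3.1} {t3.2} {t3.3} on (t3, t2, t1); out.j = own outer ports


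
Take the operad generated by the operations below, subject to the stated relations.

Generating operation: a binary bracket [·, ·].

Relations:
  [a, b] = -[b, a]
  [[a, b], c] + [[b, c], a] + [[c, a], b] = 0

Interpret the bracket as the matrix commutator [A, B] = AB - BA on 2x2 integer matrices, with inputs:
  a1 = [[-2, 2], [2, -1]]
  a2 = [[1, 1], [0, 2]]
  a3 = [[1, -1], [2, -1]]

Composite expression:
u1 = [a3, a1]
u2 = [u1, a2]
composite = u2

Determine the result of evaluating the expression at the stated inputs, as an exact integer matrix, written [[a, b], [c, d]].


[[6, -9], [6, -6]]

[a3, a1] = [[-6, 3], [-6, 6]]
[[a3, a1], a2] = [[6, -9], [6, -6]]


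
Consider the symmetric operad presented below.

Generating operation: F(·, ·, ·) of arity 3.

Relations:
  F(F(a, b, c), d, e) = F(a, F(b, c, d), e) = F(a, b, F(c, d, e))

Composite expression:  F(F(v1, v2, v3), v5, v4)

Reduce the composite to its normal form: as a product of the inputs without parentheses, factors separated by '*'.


Key point: F is associative — brackets drop, the v-order remains.
F(v1, v2, v3) spells out as v1 * v2 * v3
F(F(v1, v2, v3), v5, v4) spells out as v1 * v2 * v3 * v5 * v4

v1 * v2 * v3 * v5 * v4


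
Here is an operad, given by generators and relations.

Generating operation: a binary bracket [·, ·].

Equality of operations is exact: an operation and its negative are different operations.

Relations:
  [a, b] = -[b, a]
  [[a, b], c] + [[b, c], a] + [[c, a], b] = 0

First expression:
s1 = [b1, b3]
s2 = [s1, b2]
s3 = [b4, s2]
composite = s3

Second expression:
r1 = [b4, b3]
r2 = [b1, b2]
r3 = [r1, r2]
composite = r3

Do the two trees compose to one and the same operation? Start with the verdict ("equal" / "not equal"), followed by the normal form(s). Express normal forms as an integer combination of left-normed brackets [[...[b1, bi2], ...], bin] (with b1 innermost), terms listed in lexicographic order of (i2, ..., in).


not equal: they reduce to -[[[b1, b3], b2], b4] and [[[b1, b2], b3], b4] - [[[b1, b2], b4], b3]


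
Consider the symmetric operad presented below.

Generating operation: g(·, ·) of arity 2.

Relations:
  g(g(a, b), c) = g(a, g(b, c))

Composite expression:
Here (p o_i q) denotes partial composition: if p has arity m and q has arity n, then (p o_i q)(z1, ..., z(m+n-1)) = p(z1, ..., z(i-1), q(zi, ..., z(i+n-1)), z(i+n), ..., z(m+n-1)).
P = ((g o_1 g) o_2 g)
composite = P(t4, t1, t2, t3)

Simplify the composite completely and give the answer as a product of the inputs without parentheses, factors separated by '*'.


Every regrouping of g is equal, so read the t-inputs in written order.
g(t1, t2) linearizes to t1 * t2
g(t4, g(t1, t2)) linearizes to t4 * t1 * t2
g(g(t4, g(t1, t2)), t3) linearizes to t4 * t1 * t2 * t3

t4 * t1 * t2 * t3


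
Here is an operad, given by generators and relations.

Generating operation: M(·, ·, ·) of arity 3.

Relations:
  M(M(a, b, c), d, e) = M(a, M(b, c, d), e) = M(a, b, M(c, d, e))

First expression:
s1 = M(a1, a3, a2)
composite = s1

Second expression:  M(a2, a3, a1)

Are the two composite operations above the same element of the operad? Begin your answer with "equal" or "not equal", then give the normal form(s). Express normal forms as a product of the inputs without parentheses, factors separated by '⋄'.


not equal; the first gives a1 ⋄ a3 ⋄ a2 and the second a2 ⋄ a3 ⋄ a1


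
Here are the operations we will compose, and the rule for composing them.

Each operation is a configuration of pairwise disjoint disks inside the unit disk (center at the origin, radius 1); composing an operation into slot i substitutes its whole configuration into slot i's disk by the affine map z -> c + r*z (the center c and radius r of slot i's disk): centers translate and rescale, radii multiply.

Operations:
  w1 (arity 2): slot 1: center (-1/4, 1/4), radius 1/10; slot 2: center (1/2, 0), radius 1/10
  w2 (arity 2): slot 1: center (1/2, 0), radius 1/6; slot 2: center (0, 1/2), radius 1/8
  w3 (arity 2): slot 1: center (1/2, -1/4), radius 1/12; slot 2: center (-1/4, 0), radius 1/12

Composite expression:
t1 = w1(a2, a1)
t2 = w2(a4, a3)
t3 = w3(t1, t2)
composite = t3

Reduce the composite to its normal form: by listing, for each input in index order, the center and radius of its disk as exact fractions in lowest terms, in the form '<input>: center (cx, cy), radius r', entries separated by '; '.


a1: center (13/24, -1/4), radius 1/120; a2: center (23/48, -11/48), radius 1/120; a3: center (-1/4, 1/24), radius 1/96; a4: center (-5/24, 0), radius 1/72

Each a-disk chains the slot maps above it in w3; radii multiply.
tracing a2 down its 2-map path: center (23/48, -11/48), radius 1/120
tracing a1 down its 2-map path: center (13/24, -1/4), radius 1/120
tracing a4 down its 2-map path: center (-5/24, 0), radius 1/72
tracing a3 down its 2-map path: center (-1/4, 1/24), radius 1/96


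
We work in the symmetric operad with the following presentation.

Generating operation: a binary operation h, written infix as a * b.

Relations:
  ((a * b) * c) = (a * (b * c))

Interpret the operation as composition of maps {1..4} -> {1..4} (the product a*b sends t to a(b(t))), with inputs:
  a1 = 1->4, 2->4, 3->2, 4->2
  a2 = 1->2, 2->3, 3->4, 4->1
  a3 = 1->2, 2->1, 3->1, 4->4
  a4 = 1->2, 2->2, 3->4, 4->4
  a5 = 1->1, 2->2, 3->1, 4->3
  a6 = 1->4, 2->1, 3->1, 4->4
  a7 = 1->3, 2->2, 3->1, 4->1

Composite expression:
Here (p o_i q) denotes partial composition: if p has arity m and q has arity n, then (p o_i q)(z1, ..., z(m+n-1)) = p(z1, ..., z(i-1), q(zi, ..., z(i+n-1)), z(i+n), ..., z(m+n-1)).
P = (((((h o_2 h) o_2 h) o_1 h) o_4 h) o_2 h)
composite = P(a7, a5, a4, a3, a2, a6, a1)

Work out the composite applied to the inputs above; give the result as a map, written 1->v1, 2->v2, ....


(a5 * a4) = 1->2, 2->2, 3->3, 4->3
(a7 * (a5 * a4)) = 1->2, 2->2, 3->1, 4->1
(a2 * a6) = 1->1, 2->2, 3->2, 4->1
(a3 * (a2 * a6)) = 1->2, 2->1, 3->1, 4->2
((a3 * (a2 * a6)) * a1) = 1->2, 2->2, 3->1, 4->1
((a7 * (a5 * a4)) * ((a3 * (a2 * a6)) * a1)) = 1->2, 2->2, 3->2, 4->2

1->2, 2->2, 3->2, 4->2


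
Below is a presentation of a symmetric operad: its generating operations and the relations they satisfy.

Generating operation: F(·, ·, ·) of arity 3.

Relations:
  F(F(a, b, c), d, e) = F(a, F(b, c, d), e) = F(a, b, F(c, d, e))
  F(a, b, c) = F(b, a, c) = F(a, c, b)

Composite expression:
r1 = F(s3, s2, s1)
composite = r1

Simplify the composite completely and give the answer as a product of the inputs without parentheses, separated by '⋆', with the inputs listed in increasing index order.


s1 ⋆ s2 ⋆ s3

Any arrangement under F is one operation, so sort the s-inputs.
F(s3, s2, s1) unparenthesizes to s3 ⋆ s2 ⋆ s1
the factors in increasing index order: s1 ⋆ s2 ⋆ s3


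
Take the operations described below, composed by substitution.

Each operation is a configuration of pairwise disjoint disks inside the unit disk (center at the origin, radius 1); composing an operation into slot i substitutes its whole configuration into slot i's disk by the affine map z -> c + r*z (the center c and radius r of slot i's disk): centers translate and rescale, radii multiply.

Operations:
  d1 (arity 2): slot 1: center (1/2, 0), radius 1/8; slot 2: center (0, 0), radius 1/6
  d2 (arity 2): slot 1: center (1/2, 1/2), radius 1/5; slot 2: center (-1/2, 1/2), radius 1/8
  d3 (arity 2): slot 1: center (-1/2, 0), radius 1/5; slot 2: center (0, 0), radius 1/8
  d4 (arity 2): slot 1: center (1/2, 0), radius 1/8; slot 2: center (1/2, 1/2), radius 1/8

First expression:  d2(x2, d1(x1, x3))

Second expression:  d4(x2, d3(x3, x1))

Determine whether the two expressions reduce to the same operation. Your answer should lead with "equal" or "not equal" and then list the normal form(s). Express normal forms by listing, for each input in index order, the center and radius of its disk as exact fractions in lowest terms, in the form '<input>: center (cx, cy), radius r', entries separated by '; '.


not equal; the first gives x1: center (-7/16, 1/2), radius 1/64; x2: center (1/2, 1/2), radius 1/5; x3: center (-1/2, 1/2), radius 1/48 and the second x1: center (1/2, 1/2), radius 1/64; x2: center (1/2, 0), radius 1/8; x3: center (7/16, 1/2), radius 1/40

The first expression, normalized: x1: center (-7/16, 1/2), radius 1/64; x2: center (1/2, 1/2), radius 1/5; x3: center (-1/2, 1/2), radius 1/48
The second expression, normalized: x1: center (1/2, 1/2), radius 1/64; x2: center (1/2, 0), radius 1/8; x3: center (7/16, 1/2), radius 1/40
Distinct normal forms: not equal.


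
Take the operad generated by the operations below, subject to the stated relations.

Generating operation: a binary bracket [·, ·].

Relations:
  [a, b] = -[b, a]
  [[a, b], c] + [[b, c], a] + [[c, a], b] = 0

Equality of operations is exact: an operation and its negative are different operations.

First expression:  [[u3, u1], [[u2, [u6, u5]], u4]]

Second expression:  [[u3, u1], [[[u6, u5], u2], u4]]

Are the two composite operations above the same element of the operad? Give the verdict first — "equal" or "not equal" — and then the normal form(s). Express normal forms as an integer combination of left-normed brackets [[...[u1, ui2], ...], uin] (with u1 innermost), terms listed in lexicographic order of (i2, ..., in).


not equal: they reduce to [[[[[u1, u3], u2], u5], u6], u4] - [[[[[u1, u3], u2], u6], u5], u4] - [[[[[u1, u3], u4], u2], u5], u6] + [[[[[u1, u3], u4], u2], u6], u5] + [[[[[u1, u3], u4], u5], u6], u2] - [[[[[u1, u3], u4], u6], u5], u2] - [[[[[u1, u3], u5], u6], u2], u4] + [[[[[u1, u3], u6], u5], u2], u4] and -[[[[[u1, u3], u2], u5], u6], u4] + [[[[[u1, u3], u2], u6], u5], u4] + [[[[[u1, u3], u4], u2], u5], u6] - [[[[[u1, u3], u4], u2], u6], u5] - [[[[[u1, u3], u4], u5], u6], u2] + [[[[[u1, u3], u4], u6], u5], u2] + [[[[[u1, u3], u5], u6], u2], u4] - [[[[[u1, u3], u6], u5], u2], u4]

The first composite normalizes to [[[[[u1, u3], u2], u5], u6], u4] - [[[[[u1, u3], u2], u6], u5], u4] - [[[[[u1, u3], u4], u2], u5], u6] + [[[[[u1, u3], u4], u2], u6], u5] + [[[[[u1, u3], u4], u5], u6], u2] - [[[[[u1, u3], u4], u6], u5], u2] - [[[[[u1, u3], u5], u6], u2], u4] + [[[[[u1, u3], u6], u5], u2], u4]
The second composite normalizes to -[[[[[u1, u3], u2], u5], u6], u4] + [[[[[u1, u3], u2], u6], u5], u4] + [[[[[u1, u3], u4], u2], u5], u6] - [[[[[u1, u3], u4], u2], u6], u5] - [[[[[u1, u3], u4], u5], u6], u2] + [[[[[u1, u3], u4], u6], u5], u2] + [[[[[u1, u3], u5], u6], u2], u4] - [[[[[u1, u3], u6], u5], u2], u4]
Distinct normal forms: not equal.


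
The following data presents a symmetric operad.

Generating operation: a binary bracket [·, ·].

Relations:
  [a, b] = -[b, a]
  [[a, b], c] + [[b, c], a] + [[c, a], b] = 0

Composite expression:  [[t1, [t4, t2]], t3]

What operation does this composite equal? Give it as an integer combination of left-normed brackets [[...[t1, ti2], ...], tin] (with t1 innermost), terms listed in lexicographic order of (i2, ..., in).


-[[[t1, t2], t4], t3] + [[[t1, t4], t2], t3]

Antisymmetry and Jacobi reduce to t1-anchored left-normed brackets.
Composite bracket: [[t1, [t4, t2]], t3]
Expanding via [a, b] = ab - ba: 8 signed words (2^3 = 8).
The t1-initial words carry the normal form:
  t1t2t4t3 (sign -1) contributes -[[[t1, t2], t4], t3]
  t1t4t2t3 (sign +1) contributes +[[[t1, t4], t2], t3]


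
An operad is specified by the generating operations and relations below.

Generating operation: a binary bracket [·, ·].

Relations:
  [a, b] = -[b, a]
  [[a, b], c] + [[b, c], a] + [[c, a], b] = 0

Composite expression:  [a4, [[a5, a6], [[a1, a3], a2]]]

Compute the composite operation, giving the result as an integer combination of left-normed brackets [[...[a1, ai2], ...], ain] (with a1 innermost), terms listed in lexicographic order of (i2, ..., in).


Left-normed coefficients sit on the a1-initial expansion words.
Composite bracket: [a4, [[a5, a6], [[a1, a3], a2]]]
Under [a, b] = ab - ba we get 32 signed associative words (2^5 = 32).
Coefficients come from the a1-initial words:
  from a1a3a2a5a6a4, sign +1: term +[[[[[a1, a3], a2], a5], a6], a4]
  from a1a3a2a6a5a4, sign -1: term -[[[[[a1, a3], a2], a6], a5], a4]

[[[[[a1, a3], a2], a5], a6], a4] - [[[[[a1, a3], a2], a6], a5], a4]


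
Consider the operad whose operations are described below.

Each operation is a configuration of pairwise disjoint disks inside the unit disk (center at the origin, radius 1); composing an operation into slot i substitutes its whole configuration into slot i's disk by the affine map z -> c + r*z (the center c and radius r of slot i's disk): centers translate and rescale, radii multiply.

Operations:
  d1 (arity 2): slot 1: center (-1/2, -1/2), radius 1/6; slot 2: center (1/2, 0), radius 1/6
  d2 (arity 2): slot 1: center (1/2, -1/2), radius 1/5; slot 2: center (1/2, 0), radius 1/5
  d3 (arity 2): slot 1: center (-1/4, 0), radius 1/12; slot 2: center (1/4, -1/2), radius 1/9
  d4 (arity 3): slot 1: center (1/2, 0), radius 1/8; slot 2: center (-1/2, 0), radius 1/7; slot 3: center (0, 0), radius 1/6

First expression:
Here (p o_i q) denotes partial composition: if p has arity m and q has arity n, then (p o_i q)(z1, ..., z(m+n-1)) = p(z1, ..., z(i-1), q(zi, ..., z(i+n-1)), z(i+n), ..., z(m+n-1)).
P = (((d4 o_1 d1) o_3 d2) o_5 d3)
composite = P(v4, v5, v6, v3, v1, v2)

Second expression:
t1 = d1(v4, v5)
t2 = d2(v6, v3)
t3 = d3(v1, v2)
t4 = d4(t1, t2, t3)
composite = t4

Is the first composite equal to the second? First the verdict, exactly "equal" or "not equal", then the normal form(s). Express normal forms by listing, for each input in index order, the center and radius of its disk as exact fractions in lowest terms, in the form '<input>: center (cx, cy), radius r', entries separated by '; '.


In normal form, the first expression is v1: center (-1/24, 0), radius 1/72; v2: center (1/24, -1/12), radius 1/54; v3: center (-3/7, 0), radius 1/35; v4: center (7/16, -1/16), radius 1/48; v5: center (9/16, 0), radius 1/48; v6: center (-3/7, -1/14), radius 1/35
In normal form, the second expression is v1: center (-1/24, 0), radius 1/72; v2: center (1/24, -1/12), radius 1/54; v3: center (-3/7, 0), radius 1/35; v4: center (7/16, -1/16), radius 1/48; v5: center (9/16, 0), radius 1/48; v6: center (-3/7, -1/14), radius 1/35
Same normal form: equal.

equal; both compose to v1: center (-1/24, 0), radius 1/72; v2: center (1/24, -1/12), radius 1/54; v3: center (-3/7, 0), radius 1/35; v4: center (7/16, -1/16), radius 1/48; v5: center (9/16, 0), radius 1/48; v6: center (-3/7, -1/14), radius 1/35


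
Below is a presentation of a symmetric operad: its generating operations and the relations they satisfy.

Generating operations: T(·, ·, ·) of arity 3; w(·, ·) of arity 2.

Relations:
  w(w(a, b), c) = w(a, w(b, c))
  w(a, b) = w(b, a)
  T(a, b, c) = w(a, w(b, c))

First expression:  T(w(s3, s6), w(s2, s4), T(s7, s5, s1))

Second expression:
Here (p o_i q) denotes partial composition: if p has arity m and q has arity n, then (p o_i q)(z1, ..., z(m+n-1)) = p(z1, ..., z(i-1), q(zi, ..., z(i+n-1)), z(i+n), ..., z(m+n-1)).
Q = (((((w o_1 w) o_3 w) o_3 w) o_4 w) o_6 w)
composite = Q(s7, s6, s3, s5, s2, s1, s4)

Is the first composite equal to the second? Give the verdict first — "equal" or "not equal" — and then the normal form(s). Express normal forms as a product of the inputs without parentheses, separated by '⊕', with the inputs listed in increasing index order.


equal; both compose to s1 ⊕ s2 ⊕ s3 ⊕ s4 ⊕ s5 ⊕ s6 ⊕ s7

The first expression reduces to s1 ⊕ s2 ⊕ s3 ⊕ s4 ⊕ s5 ⊕ s6 ⊕ s7
The second expression reduces to s1 ⊕ s2 ⊕ s3 ⊕ s4 ⊕ s5 ⊕ s6 ⊕ s7
The forms coincide; equal.


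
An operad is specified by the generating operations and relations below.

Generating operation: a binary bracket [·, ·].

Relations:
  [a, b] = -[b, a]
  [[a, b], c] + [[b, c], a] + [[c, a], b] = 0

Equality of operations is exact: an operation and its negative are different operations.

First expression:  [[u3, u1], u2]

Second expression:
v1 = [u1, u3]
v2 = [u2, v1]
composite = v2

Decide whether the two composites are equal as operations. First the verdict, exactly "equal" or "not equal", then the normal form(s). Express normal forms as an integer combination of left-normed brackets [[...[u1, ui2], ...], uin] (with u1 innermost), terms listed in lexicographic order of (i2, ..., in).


equal; both compose to -[[u1, u3], u2]

Reducing the first expression gives -[[u1, u3], u2]
Reducing the second expression gives -[[u1, u3], u2]
Same normal form: equal.


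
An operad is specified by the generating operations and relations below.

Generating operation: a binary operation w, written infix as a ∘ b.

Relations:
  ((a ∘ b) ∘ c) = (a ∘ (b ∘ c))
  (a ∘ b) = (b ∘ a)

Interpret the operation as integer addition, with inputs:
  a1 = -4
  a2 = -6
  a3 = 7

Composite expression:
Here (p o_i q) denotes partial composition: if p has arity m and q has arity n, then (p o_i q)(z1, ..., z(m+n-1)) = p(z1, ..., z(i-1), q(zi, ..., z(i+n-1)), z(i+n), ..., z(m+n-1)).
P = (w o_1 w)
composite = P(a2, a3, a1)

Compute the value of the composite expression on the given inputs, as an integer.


(a2 ∘ a3) = 1
((a2 ∘ a3) ∘ a1) = -3

-3


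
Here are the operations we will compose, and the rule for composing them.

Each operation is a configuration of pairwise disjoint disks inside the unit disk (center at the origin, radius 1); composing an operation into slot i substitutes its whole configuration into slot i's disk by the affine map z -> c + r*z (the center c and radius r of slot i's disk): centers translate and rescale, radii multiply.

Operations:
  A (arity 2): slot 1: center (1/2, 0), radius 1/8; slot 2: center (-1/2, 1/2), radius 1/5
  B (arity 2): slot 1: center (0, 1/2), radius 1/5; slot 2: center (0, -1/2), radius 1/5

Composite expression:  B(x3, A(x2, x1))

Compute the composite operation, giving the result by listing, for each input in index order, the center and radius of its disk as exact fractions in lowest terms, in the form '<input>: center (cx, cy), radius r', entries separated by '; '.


x1: center (-1/10, -2/5), radius 1/25; x2: center (1/10, -1/2), radius 1/40; x3: center (0, 1/2), radius 1/5

Nesting under B composes maps z -> c + r*z down each x-path.
x3 passes through 1 substitution, ending at center (0, 1/2), radius 1/5
x2 passes through 2 substitutions, ending at center (1/10, -1/2), radius 1/40
x1 passes through 2 substitutions, ending at center (-1/10, -2/5), radius 1/25


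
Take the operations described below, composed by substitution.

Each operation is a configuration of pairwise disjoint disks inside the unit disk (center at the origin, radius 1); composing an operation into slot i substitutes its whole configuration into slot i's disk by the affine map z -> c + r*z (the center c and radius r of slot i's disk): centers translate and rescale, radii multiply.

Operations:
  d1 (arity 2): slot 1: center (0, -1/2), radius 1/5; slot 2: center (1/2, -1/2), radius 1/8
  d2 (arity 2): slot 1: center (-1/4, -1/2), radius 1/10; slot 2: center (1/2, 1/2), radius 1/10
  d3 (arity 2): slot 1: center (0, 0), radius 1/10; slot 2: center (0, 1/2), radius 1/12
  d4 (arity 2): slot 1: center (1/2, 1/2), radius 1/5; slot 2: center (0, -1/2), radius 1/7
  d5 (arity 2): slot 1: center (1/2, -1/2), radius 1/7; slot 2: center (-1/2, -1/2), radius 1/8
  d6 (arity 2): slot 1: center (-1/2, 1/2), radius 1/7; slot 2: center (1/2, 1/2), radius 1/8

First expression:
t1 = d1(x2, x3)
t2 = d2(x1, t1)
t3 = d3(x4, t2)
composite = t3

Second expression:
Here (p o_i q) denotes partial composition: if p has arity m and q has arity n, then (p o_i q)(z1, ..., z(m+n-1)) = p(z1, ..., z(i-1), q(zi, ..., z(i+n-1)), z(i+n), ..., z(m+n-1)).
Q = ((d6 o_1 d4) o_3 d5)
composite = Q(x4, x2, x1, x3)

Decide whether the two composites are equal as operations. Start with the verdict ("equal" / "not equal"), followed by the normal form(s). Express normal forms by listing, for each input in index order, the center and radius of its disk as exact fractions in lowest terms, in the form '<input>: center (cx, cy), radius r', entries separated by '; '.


not equal: they reduce to x1: center (-1/48, 11/24), radius 1/120; x2: center (1/24, 43/80), radius 1/600; x3: center (11/240, 43/80), radius 1/960; x4: center (0, 0), radius 1/10 and x1: center (9/16, 7/16), radius 1/56; x2: center (-1/2, 3/7), radius 1/49; x3: center (7/16, 7/16), radius 1/64; x4: center (-3/7, 4/7), radius 1/35


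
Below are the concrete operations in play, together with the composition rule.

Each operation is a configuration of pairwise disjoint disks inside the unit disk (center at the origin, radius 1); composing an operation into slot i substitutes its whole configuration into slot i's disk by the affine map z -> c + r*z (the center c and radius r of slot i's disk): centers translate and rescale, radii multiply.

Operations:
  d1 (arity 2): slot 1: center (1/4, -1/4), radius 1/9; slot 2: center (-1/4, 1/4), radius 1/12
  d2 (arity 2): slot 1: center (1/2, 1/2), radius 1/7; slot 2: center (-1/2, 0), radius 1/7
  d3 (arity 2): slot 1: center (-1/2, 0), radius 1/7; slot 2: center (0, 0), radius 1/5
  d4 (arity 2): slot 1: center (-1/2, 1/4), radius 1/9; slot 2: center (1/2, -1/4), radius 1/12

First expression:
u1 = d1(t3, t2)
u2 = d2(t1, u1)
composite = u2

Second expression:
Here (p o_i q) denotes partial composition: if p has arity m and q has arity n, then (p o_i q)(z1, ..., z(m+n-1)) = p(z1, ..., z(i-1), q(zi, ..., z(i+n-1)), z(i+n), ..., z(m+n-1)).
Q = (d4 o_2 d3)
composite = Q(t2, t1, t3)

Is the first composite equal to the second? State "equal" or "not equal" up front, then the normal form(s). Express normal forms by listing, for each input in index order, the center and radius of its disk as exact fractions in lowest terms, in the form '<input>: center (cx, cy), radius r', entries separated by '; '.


The first composite normalizes to t1: center (1/2, 1/2), radius 1/7; t2: center (-15/28, 1/28), radius 1/84; t3: center (-13/28, -1/28), radius 1/63
The second composite normalizes to t1: center (11/24, -1/4), radius 1/84; t2: center (-1/2, 1/4), radius 1/9; t3: center (1/2, -1/4), radius 1/60
No match — not equal.

not equal; first: t1: center (1/2, 1/2), radius 1/7; t2: center (-15/28, 1/28), radius 1/84; t3: center (-13/28, -1/28), radius 1/63; second: t1: center (11/24, -1/4), radius 1/84; t2: center (-1/2, 1/4), radius 1/9; t3: center (1/2, -1/4), radius 1/60


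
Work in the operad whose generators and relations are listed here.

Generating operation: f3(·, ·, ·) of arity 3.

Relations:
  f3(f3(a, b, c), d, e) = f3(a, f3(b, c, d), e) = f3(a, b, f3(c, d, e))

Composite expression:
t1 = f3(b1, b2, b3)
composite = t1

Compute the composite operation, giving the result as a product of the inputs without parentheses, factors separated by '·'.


b1 · b2 · b3

Every regrouping of f3 is equal, so read the b-inputs in written order.
f3(b1, b2, b3) flattens to b1 · b2 · b3


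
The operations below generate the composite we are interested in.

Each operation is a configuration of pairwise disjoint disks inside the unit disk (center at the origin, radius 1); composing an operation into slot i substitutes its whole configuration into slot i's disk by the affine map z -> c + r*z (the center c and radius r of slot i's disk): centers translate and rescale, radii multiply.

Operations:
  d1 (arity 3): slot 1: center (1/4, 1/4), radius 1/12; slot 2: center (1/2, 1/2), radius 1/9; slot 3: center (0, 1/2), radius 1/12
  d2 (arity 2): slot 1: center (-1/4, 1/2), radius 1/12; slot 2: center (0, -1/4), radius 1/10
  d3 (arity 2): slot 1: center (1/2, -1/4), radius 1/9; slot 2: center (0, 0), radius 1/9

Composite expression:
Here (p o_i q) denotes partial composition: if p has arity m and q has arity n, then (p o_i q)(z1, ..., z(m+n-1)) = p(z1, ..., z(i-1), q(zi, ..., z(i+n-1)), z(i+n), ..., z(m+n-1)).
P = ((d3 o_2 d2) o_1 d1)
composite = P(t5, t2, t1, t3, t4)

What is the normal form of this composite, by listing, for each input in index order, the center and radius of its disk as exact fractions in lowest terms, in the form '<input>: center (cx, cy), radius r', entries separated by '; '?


Each t-disk chains the slot maps above it in d3; radii multiply.
for t5, the 2-step affine chain lands on center (19/36, -2/9), radius 1/108
for t2, the 2-step affine chain lands on center (5/9, -7/36), radius 1/81
for t1, the 2-step affine chain lands on center (1/2, -7/36), radius 1/108
for t3, the 2-step affine chain lands on center (-1/36, 1/18), radius 1/108
for t4, the 2-step affine chain lands on center (0, -1/36), radius 1/90

t1: center (1/2, -7/36), radius 1/108; t2: center (5/9, -7/36), radius 1/81; t3: center (-1/36, 1/18), radius 1/108; t4: center (0, -1/36), radius 1/90; t5: center (19/36, -2/9), radius 1/108


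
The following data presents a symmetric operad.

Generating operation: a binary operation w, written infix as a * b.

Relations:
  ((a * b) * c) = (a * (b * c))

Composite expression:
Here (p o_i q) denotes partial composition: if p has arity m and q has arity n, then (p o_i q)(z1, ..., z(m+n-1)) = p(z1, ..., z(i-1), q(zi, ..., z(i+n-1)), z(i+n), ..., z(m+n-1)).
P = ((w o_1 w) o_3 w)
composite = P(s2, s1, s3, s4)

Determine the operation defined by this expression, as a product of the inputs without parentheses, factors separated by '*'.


The w-tree's shape is irrelevant; the s-reading-order decides.
(s2 * s1) reduces to s2 * s1
(s3 * s4) reduces to s3 * s4
((s2 * s1) * (s3 * s4)) reduces to s2 * s1 * s3 * s4

s2 * s1 * s3 * s4


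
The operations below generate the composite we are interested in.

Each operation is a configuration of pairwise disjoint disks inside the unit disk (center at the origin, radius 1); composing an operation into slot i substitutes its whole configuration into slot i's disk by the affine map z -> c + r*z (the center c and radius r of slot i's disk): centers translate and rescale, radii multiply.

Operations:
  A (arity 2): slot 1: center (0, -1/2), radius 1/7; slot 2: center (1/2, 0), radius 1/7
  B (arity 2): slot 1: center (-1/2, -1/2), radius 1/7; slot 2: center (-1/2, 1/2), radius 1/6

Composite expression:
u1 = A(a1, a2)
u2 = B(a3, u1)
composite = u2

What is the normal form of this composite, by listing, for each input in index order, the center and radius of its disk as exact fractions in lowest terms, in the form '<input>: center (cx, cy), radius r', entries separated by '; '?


a1: center (-1/2, 5/12), radius 1/42; a2: center (-5/12, 1/2), radius 1/42; a3: center (-1/2, -1/2), radius 1/7

Only the slot chain above each a matters under B; compose those maps.
a3: after 1 affine step, its disk has center (-1/2, -1/2), radius 1/7
a1: after 2 affine steps, its disk has center (-1/2, 5/12), radius 1/42
a2: after 2 affine steps, its disk has center (-5/12, 1/2), radius 1/42


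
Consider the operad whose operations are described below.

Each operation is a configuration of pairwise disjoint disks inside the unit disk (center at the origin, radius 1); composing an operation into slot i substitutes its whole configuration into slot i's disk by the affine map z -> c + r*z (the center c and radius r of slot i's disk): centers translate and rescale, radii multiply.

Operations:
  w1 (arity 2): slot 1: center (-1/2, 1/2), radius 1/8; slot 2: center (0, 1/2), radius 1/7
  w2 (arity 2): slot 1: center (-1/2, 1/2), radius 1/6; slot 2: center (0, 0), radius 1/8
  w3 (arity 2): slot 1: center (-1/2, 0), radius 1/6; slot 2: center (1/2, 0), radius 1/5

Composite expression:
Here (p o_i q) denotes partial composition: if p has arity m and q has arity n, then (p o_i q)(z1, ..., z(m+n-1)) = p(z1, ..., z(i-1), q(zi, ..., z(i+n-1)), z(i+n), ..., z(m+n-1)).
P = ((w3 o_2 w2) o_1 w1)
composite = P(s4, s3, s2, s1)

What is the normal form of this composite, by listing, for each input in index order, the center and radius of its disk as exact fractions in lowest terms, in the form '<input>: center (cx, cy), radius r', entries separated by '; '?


Nesting under w3 composes maps z -> c + r*z down each s-path.
s4: after 2 affine steps, its disk has center (-7/12, 1/12), radius 1/48
s3: after 2 affine steps, its disk has center (-1/2, 1/12), radius 1/42
s2: after 2 affine steps, its disk has center (2/5, 1/10), radius 1/30
s1: after 2 affine steps, its disk has center (1/2, 0), radius 1/40

s1: center (1/2, 0), radius 1/40; s2: center (2/5, 1/10), radius 1/30; s3: center (-1/2, 1/12), radius 1/42; s4: center (-7/12, 1/12), radius 1/48
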